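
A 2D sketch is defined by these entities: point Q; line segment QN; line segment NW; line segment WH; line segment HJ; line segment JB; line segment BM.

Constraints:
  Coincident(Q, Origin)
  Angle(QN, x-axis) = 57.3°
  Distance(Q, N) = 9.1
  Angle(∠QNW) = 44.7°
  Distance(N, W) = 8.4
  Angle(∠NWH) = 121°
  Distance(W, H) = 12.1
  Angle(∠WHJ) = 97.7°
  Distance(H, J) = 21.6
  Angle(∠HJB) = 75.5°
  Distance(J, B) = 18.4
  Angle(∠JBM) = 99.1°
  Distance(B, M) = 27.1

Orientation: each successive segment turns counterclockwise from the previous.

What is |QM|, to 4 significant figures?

15.57

Q is at the origin; QN runs at 57.3° with length 9.1, so N = (4.916, 7.658). ∠QNW = 44.7° gives NW at -167.4° from the x-axis; with |NW| = 8.4, W = (-3.282, 5.825). ∠NWH = 121.0° gives WH at -108.4° from the x-axis; with |WH| = 12.1, H = (-7.101, -5.656). ∠WHJ = 97.7° gives HJ at -26.10° from the x-axis; with |HJ| = 21.6, J = (12.30, -15.16). ∠HJB = 75.5° gives JB at 78.40° from the x-axis; with |JB| = 18.4, B = (16.00, 2.865). ∠JBM = 99.1° gives BM at 159.3° from the x-axis; with |BM| = 27.1, M = (-9.354, 12.44). Then |QM| = |M − Q| = 15.57.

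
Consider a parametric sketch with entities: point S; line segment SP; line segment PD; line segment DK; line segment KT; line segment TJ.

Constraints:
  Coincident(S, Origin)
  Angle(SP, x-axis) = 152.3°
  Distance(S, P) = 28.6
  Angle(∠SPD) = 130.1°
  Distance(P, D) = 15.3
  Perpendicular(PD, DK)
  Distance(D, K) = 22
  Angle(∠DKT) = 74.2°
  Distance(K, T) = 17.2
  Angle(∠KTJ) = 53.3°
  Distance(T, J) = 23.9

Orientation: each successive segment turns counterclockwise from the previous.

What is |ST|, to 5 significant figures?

17.767

The perpendicularity gives DK at right angles to PD, so DK runs at -67.800°; with |DK| = 22.0, K = (-31.176, -12.856). ∠DKT = 74.2° gives KT at 38.000° from the x-axis; with |KT| = 17.2, T = (-17.622, -2.2663). Then |ST| = |T − S| = 17.767.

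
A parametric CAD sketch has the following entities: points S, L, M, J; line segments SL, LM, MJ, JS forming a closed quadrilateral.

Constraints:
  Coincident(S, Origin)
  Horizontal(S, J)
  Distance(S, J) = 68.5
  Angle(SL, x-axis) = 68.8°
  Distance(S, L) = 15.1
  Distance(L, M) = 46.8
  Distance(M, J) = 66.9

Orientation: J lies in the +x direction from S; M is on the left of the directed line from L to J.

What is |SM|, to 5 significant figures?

61.741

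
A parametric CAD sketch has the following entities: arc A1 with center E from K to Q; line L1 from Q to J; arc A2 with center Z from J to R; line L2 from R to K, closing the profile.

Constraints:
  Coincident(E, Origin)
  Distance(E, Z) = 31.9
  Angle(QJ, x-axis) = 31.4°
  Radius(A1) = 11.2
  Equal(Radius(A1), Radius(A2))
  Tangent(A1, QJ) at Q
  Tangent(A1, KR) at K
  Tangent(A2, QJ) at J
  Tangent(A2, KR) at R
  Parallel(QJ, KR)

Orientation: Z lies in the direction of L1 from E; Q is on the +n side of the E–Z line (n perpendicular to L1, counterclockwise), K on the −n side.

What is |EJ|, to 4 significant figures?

33.81

The slot axis is L1's direction at 31.4°, so u = (cos 31.4°, sin 31.4°) = (0.8536, 0.5210) and n = (−sin 31.4°, cos 31.4°) = (-0.5210, 0.8536). E is at the origin and Z lies 31.9 along u from E, so Z = 31.9·u = (27.23, 16.62). Tangency of A1 to both parallel lines with radius 11.2 puts Q and K at E ± 11.2·n: Q = (-5.835, 9.560), K = (5.835, -9.560). Equal radii place J and R the same way about Z: J = Z + 11.2·n = (21.39, 26.18), R = Z − 11.2·n = (33.06, 7.060). Then |EJ| = |J − E| = 33.81.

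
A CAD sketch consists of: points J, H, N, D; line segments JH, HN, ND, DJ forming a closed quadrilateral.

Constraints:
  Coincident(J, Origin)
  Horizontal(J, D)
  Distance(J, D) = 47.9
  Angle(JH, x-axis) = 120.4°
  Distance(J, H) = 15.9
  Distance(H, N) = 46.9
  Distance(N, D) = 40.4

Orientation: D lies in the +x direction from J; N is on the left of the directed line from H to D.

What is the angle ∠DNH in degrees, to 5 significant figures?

82.208°

Checks: |HN| = 46.90 ✓; |ND| = 40.40 ✓.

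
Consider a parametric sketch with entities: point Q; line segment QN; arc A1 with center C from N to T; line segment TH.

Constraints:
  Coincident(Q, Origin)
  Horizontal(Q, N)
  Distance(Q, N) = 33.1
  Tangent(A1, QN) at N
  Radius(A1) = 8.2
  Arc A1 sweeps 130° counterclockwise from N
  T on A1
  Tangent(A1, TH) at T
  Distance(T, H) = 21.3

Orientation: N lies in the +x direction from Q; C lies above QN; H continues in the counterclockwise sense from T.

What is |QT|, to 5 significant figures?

41.622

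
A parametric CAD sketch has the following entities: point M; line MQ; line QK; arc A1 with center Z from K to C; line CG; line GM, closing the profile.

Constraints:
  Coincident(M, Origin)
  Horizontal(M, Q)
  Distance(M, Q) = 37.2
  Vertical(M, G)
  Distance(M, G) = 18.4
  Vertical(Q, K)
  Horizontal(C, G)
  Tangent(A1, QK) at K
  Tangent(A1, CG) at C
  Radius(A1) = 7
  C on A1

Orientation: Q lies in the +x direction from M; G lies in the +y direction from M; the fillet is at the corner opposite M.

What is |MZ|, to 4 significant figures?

32.28

M and G share the same x with |MG| = 18.4 and G on the +y side, so G = (0.000, 18.40). The virtual corner opposite M is at (37.20, 18.40). Since A1 is tangent to QK there, ZK ⟂ QK and the tangent condition forces ZC to be normal to CG, with radius 7.0, so the center Z sits 7.0 in from both sides at Z = (30.20, 11.40). Then |MZ| = |Z − M| = 32.28.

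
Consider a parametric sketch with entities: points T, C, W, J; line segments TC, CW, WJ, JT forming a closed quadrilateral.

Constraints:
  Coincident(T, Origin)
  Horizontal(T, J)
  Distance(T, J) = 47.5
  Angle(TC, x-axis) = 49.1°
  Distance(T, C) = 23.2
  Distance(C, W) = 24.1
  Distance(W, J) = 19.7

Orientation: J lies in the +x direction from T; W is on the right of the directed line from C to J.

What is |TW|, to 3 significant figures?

28.2

T is at the origin; T and J share the same y with |TJ| = 47.5 and J in +x, so J = (47.5, 0). TC runs at 49.1° with |TC| = 23.2, so C = (15.2, 17.5). W is determined by |CW| = 24.1 and |WJ| = 19.7 together: it lies at the intersection of circle(C, 24.1) and circle(J, 19.7). With |CJ| = 36.8, the foot of the radical line on CJ is 21.0 from C and the perpendicular offset is √(24.1² − 21.0²) = 11.8. Taking the right-of-CJ solution: W = (28.0, -2.87).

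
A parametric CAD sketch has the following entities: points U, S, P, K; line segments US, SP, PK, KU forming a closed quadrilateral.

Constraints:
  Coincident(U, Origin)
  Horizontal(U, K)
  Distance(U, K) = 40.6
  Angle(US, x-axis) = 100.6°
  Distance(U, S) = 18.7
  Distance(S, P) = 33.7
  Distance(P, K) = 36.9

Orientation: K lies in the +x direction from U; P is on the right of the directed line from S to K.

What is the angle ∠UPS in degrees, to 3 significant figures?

7.82°

Checks: |SP| = 33.70 ✓; |PK| = 36.90 ✓.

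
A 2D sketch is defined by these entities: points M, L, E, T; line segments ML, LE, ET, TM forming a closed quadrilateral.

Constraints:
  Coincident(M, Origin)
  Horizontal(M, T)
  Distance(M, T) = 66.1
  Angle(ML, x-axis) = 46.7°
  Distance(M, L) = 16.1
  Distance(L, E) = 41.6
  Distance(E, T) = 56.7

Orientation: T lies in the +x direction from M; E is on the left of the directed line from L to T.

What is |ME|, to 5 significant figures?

57.516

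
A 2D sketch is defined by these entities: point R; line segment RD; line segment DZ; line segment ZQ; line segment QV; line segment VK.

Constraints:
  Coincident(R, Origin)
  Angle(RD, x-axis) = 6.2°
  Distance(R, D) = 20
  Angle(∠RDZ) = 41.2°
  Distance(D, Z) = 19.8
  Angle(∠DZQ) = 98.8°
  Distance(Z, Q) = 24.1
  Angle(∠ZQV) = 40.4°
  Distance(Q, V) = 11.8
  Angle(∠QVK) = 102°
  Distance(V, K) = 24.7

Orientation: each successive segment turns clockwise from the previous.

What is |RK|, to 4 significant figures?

21.91

∠ZQV = 40.4° gives QV at 6.600° from the x-axis; with |QV| = 11.8, V = (-1.824, 2.348). ∠QVK = 102.0° gives VK at -71.40° from the x-axis; with |VK| = 24.7, K = (6.054, -21.06). Then |RK| = |K − R| = 21.91.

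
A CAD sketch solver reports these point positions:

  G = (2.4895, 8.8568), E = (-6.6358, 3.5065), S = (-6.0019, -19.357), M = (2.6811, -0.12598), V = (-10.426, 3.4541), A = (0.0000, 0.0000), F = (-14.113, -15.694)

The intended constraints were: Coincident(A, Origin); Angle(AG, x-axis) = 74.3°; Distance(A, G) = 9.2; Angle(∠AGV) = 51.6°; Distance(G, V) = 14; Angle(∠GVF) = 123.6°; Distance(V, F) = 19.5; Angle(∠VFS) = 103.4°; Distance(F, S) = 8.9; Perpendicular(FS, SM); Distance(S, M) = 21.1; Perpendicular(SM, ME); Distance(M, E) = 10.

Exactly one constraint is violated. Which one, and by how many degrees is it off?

Perpendicular(SM, ME) — off by 3.00°.

A = (0.00, 0.00) ✓; AG at 74.30° ✓; |AG| = 9.200 ✓; ∠AGV = 51.60° ✓; |GV| = 14.00 ✓; ∠GVF = 123.6° ✓; |VF| = 19.50 ✓; ∠VFS = 103.4° ✓; |FS| = 8.900 ✓; ∠(FS, SM) = 90.00° ✓; |SM| = 21.10 ✓; ∠(SM, ME) = 93.00° ✗; |ME| = 10.00 ✓.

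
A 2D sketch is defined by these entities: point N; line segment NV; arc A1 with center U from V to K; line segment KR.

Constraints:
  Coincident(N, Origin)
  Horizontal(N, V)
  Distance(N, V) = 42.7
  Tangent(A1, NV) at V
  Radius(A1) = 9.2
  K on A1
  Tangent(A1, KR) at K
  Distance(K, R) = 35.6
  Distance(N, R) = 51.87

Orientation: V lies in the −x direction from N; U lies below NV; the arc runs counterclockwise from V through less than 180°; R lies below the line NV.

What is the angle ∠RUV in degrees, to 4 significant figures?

157.6°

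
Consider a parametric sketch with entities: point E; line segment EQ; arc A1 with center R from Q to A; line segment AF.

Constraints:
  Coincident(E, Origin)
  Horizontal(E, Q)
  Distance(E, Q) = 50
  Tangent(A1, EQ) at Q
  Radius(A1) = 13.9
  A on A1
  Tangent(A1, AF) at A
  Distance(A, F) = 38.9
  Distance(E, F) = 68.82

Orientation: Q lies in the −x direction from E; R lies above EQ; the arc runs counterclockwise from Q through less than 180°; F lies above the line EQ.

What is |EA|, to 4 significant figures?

39.62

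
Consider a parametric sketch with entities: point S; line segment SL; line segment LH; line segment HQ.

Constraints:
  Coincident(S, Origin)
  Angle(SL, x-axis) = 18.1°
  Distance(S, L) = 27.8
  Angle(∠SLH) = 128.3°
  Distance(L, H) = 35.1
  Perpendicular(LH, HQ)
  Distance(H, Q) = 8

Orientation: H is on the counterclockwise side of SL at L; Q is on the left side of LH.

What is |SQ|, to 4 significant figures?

54.12

∠SLH = 128.3°, so LH runs at 18.1° + (180° − 128.3°) = 69.80° from the x-axis; with |LH| = 35.1, H = L + 35.1·(cos 69.80°, sin 69.80°) = (38.54, 41.58). LH is perpendicular to HQ; with |HQ| = 8.0 on the left of LH, Q = H + 8.0·(-0.9385, 0.3453) = (31.04, 44.34). Then |SQ| = |Q − S| = 54.12.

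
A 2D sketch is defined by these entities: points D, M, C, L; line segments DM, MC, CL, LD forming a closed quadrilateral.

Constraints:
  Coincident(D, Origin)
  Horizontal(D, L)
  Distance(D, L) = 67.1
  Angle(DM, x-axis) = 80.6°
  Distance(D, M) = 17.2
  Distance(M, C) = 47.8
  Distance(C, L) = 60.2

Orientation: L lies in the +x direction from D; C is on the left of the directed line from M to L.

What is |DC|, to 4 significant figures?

62.75

D is at the origin; D and L share the same y with |DL| = 67.1 and L in +x, so L = (67.1, 0). DM runs at 80.6° with |DM| = 17.2, so M = (2.809, 16.97). C is determined by |MC| = 47.8 and |CL| = 60.2 together: it lies at the intersection of circle(M, 47.8) and circle(L, 60.2). With |ML| = 66.49, the foot of the radical line on ML is 23.18 from M and the perpendicular offset is √(47.8² − 23.18²) = 41.81. Taking the left-of-ML solution: C = (35.89, 51.48).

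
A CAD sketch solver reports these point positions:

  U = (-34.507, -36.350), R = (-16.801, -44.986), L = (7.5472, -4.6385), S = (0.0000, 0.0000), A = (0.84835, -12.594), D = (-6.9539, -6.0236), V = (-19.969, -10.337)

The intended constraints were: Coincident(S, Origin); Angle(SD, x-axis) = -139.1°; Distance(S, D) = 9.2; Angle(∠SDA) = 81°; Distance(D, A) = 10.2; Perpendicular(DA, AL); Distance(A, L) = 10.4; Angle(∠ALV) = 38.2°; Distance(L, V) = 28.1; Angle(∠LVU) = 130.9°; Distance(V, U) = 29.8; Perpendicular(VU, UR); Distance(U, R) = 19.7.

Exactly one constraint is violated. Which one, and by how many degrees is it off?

Perpendicular(VU, UR) — off by 3.20°.

S = (0.00, 0.00) ✓; SD at -139.1° ✓; |SD| = 9.200 ✓; ∠SDA = 81.00° ✓; |DA| = 10.20 ✓; ∠(DA, AL) = 90.00° ✓; |AL| = 10.40 ✓; ∠ALV = 38.20° ✓; |LV| = 28.10 ✓; ∠LVU = 130.9° ✓; |VU| = 29.80 ✓; ∠(VU, UR) = 93.20° ✗; |UR| = 19.70 ✓.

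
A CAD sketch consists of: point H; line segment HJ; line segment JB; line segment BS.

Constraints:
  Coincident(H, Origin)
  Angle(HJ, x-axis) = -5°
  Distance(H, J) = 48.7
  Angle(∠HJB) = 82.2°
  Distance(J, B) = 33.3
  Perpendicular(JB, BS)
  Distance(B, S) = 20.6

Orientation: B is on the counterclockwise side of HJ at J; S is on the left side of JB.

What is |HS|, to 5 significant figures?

38.430

∠HJB = 82.2°, so JB runs at -5.0° + (180° − 82.2°) = 92.800° from the x-axis; with |JB| = 33.3, B = J + 33.3·(cos 92.800°, sin 92.800°) = (46.888, 29.016). JB ⟂ BS; with |BS| = 20.6 on the left of JB, S = B + 20.6·(-0.99881, -0.048850) = (26.313, 28.009). Then |HS| = |S − H| = 38.430.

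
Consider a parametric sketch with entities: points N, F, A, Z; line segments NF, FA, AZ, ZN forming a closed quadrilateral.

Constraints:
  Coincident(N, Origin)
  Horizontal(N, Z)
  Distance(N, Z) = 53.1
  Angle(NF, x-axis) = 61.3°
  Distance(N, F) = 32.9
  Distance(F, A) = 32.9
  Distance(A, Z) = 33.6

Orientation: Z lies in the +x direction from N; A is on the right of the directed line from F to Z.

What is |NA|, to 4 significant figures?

20.08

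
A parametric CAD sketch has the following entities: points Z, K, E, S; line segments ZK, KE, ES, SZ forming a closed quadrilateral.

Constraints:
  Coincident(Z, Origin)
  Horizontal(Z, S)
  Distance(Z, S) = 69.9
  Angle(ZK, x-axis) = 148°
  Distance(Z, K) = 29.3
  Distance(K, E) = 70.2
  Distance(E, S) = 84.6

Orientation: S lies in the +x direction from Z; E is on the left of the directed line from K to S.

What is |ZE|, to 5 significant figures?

71.944

Z is at the origin; Z and S share the same y with |ZS| = 69.9 and S in +x, so S = (69.9, 0). ZK runs at 148.0° with |ZK| = 29.3, so K = (-24.848, 15.527). E is determined by |KE| = 70.2 and |ES| = 84.6 together: it lies at the intersection of circle(K, 70.2) and circle(S, 84.6). With |KS| = 96.012, the foot of the radical line on KS is 36.397 from K and the perpendicular offset is √(70.2² − 36.397²) = 60.027. Taking the left-of-KS solution: E = (20.778, 68.878).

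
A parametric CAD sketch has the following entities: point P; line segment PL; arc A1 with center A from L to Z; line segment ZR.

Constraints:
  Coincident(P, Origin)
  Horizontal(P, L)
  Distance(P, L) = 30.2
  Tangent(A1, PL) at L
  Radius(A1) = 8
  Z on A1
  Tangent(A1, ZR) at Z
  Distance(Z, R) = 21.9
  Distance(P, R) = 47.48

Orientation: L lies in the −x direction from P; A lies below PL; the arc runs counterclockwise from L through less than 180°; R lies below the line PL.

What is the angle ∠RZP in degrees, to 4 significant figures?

98.14°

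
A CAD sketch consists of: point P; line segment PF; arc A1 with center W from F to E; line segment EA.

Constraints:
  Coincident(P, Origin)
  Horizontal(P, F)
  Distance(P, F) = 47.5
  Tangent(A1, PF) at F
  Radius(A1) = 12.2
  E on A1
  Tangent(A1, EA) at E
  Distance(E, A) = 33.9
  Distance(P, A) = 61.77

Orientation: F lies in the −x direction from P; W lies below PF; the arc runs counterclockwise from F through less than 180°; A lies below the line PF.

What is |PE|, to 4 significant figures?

60.76

P is at the origin; P and F share the same y with |PF| = 47.5 and F on the −x side, so F = (-47.50, 0.000). Since A1 is tangent to PF there, WF ⟂ PF, so W = F + (0, -12.2) = (-47.50, -12.20). Since WE ⟂ EA (tangency), |WA| = √(12.2² + 33.9²) = 36.03 regardless of where E sits on A1. So A lies on both circle(P, 61.77) and circle(W, 36.03); the below-PF intersection is A = (-39.65, -47.36). E is the foot of the tangent from A: E = (-57.80, -18.73).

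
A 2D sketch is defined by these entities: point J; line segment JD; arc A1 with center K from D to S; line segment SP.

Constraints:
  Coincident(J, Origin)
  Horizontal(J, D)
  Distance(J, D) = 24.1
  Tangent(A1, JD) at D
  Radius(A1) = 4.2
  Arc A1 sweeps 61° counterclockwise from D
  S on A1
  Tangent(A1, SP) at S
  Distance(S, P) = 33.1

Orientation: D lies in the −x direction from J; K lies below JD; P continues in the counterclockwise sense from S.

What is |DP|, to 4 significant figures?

36.84

On A1, D sits at bearing 90° from K; a 61° counterclockwise sweep puts S at bearing 151°, so S = K + 4.2·(cos 151°, sin 151°) = (-27.77, -2.164). The tangent condition forces KS to be normal to SP, so SP runs along (−sin 151°, cos 151°); with |SP| = 33.1, P = (-43.82, -31.11). Then |DP| = |P − D| = 36.84.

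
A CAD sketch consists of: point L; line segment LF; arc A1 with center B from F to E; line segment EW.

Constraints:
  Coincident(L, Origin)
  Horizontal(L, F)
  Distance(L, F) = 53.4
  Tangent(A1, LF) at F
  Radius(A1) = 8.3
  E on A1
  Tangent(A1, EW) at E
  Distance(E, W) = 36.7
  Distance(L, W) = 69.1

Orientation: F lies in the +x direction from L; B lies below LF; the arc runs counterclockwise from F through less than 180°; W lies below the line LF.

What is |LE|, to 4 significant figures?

46.27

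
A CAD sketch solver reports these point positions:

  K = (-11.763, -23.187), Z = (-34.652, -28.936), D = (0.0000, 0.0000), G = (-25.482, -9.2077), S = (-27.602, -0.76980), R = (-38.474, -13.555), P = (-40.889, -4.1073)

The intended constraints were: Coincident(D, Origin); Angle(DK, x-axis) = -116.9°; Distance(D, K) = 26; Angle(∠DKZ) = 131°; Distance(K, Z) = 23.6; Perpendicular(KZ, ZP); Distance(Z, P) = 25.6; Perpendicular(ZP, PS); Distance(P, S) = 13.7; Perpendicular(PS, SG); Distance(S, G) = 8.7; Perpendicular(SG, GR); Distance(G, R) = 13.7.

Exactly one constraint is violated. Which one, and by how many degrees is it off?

Perpendicular(SG, GR) — off by 4.40°.

D = (0.00, 0.00) ✓; DK at -116.9° ✓; |DK| = 26.00 ✓; ∠DKZ = 131.0° ✓; |KZ| = 23.60 ✓; ∠(KZ, ZP) = 90.00° ✓; |ZP| = 25.60 ✓; ∠(ZP, PS) = 90.00° ✓; |PS| = 13.70 ✓; ∠(PS, SG) = 90.00° ✓; |SG| = 8.700 ✓; ∠(SG, GR) = 85.60° ✗; |GR| = 13.70 ✓.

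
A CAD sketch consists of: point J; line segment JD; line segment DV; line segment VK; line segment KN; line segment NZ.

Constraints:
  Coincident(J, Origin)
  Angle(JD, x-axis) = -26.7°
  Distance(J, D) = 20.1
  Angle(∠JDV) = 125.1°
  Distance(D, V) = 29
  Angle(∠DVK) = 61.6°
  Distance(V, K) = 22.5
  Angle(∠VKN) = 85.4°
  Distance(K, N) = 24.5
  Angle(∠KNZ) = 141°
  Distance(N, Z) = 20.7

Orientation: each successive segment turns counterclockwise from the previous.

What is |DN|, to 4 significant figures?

6.829

J is at the origin; JD runs at -26.7° with length 20.1, so D = (17.96, -9.031). ∠JDV = 125.1° gives DV at 28.20° from the x-axis; with |DV| = 29.0, V = (43.51, 4.673). ∠DVK = 61.6° gives VK at 146.6° from the x-axis; with |VK| = 22.5, K = (24.73, 17.06). ∠VKN = 85.4° gives KN at -118.8° from the x-axis; with |KN| = 24.5, N = (12.93, -4.411). Then |DN| = |N − D| = 6.829.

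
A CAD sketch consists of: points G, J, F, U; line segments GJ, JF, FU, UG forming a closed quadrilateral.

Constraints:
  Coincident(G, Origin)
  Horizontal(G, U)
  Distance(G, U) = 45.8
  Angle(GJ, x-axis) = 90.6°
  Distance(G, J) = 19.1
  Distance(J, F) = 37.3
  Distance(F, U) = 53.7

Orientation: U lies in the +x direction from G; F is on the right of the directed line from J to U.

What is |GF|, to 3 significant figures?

18.6

G is at the origin; GU is horizontal with |GU| = 45.8 and U in +x, so U = (45.8, 0). GJ runs at 90.6° with |GJ| = 19.1, so J = (-0.200, 19.1). F is determined by |JF| = 37.3 and |FU| = 53.7 together: it lies at the intersection of circle(J, 37.3) and circle(U, 53.7). With |JU| = 49.8, the foot of the radical line on JU is 9.92 from J and the perpendicular offset is √(37.3² − 9.92²) = 36.0. Taking the right-of-JU solution: F = (-4.82, -17.9).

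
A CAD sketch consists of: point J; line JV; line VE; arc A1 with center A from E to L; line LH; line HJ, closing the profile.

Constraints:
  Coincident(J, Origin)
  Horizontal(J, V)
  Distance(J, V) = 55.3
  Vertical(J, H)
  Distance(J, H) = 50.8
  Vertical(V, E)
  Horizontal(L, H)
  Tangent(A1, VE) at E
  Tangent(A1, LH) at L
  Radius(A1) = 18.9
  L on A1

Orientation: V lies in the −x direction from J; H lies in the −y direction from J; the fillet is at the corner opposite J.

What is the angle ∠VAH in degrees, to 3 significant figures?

148°

JH is vertical with |JH| = 50.8 and H on the −y side, so H = (0.00, -50.8). The virtual corner opposite J is at (-55.3, -50.8). A1 meets VE tangentially, so AE is at right angles to VE and tangency of A1 to LH means the radius AL is perpendicular to LH, with radius 18.9, so the center A sits 18.9 in from both sides at A = (-36.4, -31.9). Then cos ∠VAH = AV·AH / (|AV||AH|), giving 148°.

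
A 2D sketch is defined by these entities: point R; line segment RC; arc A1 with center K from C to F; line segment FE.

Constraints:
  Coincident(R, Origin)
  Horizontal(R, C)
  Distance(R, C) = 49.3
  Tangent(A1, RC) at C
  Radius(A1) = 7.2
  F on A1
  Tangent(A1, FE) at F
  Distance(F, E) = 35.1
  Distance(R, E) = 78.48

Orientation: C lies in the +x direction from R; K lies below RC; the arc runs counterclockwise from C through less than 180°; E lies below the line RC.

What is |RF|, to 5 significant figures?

45.926

R is at the origin; RC is horizontal with |RC| = 49.3 and C on the +x side, so C = (49.300, 0.0000). Since A1 is tangent to RC there, KC ⟂ RC, so K = C + (0, -7.2) = (49.300, -7.2000). Since KF ⟂ FE (tangency), |KE| = √(7.2² + 35.1²) = 35.831 regardless of where F sits on A1. So E lies on both circle(R, 78.48) and circle(K, 35.831); the below-RC intersection is E = (69.219, -36.984). F is the foot of the tangent from E: F = (44.242, -12.324).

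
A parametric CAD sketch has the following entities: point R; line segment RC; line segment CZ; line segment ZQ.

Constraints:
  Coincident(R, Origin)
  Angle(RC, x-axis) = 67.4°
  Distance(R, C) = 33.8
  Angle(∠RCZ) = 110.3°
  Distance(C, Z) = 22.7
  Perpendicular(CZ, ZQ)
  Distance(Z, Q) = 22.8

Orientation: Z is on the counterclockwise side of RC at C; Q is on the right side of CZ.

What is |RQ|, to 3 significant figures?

64.5

∠RCZ = 110.3°, so CZ runs at 67.4° + (180° − 110.3°) = 137° from the x-axis; with |CZ| = 22.7, Z = C + 22.7·(cos 137°, sin 137°) = (-3.64, 46.7). CZ ⟂ ZQ; with |ZQ| = 22.8 on the right of CZ, Q = Z + 22.8·(0.681, 0.733) = (11.9, 63.4). Then |RQ| = |Q − R| = 64.5.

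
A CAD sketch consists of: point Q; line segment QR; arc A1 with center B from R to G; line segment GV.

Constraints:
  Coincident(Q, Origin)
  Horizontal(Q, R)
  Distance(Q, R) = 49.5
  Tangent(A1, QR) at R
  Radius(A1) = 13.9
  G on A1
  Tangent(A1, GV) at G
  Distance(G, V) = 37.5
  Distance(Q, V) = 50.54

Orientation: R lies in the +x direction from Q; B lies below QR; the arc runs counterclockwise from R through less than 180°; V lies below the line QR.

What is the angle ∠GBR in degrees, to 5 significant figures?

70.410°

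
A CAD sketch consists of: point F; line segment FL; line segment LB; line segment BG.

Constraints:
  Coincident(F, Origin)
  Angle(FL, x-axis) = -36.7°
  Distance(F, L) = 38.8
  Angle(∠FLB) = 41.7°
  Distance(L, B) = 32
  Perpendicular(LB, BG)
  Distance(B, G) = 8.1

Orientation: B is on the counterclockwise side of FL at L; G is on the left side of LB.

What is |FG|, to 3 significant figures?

18.0

F is at the origin; FL runs at -36.7° with length 38.8, so L = 38.8·(cos -36.7°, sin -36.7°) = (31.1, -23.2). ∠FLB = 41.7°, so LB runs at -36.7° + (180° − 41.7°) = 102° from the x-axis; with |LB| = 32.0, B = L + 32.0·(cos 102°, sin 102°) = (24.7, 8.16). LB ⟂ BG; with |BG| = 8.1 on the left of LB, G = B + 8.1·(-0.980, -0.201) = (16.7, 6.53). Then |FG| = |G − F| = 18.0.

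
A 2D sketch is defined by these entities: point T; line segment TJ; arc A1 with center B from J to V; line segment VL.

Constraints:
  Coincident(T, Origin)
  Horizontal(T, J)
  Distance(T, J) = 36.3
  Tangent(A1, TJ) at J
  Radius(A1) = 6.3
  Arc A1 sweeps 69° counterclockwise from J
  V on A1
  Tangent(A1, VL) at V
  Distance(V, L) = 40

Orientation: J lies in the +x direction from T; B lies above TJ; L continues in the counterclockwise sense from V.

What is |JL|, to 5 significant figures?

46.059

T is at the origin; T and J share the same y with |TJ| = 36.3 and J on the +x side, so J = (36.300, 0.0000). Tangency of A1 to TJ means the radius BJ is perpendicular to TJ, so B = J + (0, 6.3) = (36.300, 6.3000). On A1, J sits at bearing -90° from B; a 69° counterclockwise sweep puts V at bearing -21°, so V = B + 6.3·(cos -21°, sin -21°) = (42.182, 4.0423). Since A1 is tangent to VL there, BV ⟂ VL, so VL runs along (−sin -21°, cos -21°); with |VL| = 40.0, L = (56.516, 41.385). Then |JL| = |L − J| = 46.059.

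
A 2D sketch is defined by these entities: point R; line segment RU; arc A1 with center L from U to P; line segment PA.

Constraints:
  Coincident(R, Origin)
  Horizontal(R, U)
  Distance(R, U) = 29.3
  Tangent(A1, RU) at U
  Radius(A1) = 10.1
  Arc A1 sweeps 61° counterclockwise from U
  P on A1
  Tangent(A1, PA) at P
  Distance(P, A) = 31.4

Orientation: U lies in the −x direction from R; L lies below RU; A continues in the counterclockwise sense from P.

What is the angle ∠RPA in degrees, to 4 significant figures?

126.8°

R is at the origin; R and U share the same y with |RU| = 29.3 and U on the −x side, so U = (-29.30, 0.000). A1 meets RU tangentially, so LU is at right angles to RU, so L = U + (0, -10.1) = (-29.30, -10.10). On A1, U sits at bearing 90° from L; a 61° counterclockwise sweep puts P at bearing 151°, so P = L + 10.1·(cos 151°, sin 151°) = (-38.13, -5.203). A1 meets PA tangentially, so LP is at right angles to PA, so PA runs along (−sin 151°, cos 151°); with |PA| = 31.4, A = (-53.36, -32.67). Then cos ∠RPA = PR·PA / (|PR||PA|), giving 126.8°.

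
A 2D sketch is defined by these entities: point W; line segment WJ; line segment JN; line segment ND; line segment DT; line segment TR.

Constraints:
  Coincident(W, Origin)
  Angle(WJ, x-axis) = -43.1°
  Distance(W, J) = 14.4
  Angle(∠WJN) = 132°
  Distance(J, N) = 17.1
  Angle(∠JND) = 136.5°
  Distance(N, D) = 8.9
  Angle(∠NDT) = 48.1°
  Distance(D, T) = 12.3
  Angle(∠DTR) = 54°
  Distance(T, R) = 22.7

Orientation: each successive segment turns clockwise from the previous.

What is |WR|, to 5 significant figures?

40.005

W is at the origin; WJ runs at -43.1° with length 14.4, so J = (10.514, -9.8391). ∠WJN = 132.0° gives JN at -91.100° from the x-axis; with |JN| = 17.1, N = (10.186, -26.936). ∠JND = 136.5° gives ND at -134.60° from the x-axis; with |ND| = 8.9, D = (3.9369, -33.273). ∠NDT = 48.1° gives DT at 93.500° from the x-axis; with |DT| = 12.3, T = (3.1860, -20.996). ∠DTR = 54.0° gives TR at -32.500° from the x-axis; with |TR| = 22.7, R = (22.331, -33.193). Then |WR| = |R − W| = 40.005.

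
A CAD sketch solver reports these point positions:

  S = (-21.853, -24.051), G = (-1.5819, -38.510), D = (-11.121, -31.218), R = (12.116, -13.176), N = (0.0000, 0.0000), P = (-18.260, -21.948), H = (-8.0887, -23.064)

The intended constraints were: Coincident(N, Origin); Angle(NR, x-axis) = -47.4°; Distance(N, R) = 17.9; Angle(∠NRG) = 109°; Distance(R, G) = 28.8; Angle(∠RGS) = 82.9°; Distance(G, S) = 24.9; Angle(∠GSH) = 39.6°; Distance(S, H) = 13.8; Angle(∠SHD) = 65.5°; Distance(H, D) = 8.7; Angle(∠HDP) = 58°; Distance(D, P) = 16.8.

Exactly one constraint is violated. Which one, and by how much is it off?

Distance(D, P) = 16.8 — off by 5.10.

N = (0.00, 0.00) ✓; NR at -47.40° ✓; |NR| = 17.90 ✓; ∠NRG = 109.0° ✓; |RG| = 28.80 ✓; ∠RGS = 82.90° ✓; |GS| = 24.90 ✓; ∠GSH = 39.60° ✓; |SH| = 13.80 ✓; ∠SHD = 65.50° ✓; |HD| = 8.700 ✓; ∠HDP = 58.00° ✓; |DP| = 11.70 ✗.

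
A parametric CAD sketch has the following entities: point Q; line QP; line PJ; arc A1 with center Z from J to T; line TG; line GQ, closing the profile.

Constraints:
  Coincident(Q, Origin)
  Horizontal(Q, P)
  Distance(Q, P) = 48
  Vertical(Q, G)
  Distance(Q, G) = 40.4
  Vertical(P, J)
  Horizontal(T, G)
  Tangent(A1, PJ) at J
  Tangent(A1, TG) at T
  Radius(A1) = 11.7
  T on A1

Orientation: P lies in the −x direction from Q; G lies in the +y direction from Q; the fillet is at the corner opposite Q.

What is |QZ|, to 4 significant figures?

46.28

Q is at the origin; QP is horizontal with |QP| = 48.0 and P on the −x side, so P = (-48.00, 0.000). QG is vertical with |QG| = 40.4 and G on the +y side, so G = (0.000, 40.40). The virtual corner opposite Q is at (-48.00, 40.40). The tangent condition forces ZJ to be normal to PJ and tangency of A1 to TG means the radius ZT is perpendicular to TG, with radius 11.7, so the center Z sits 11.7 in from both sides at Z = (-36.30, 28.70). Then |QZ| = |Z − Q| = 46.28.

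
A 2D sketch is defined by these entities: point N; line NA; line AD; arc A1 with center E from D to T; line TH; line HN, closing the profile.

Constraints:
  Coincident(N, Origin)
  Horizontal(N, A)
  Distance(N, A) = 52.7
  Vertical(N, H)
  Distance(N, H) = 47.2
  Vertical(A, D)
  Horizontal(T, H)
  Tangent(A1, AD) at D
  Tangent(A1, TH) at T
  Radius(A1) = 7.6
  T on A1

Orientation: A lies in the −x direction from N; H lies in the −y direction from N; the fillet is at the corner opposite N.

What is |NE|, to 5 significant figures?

60.018

N is at the origin; N and A share the same y with |NA| = 52.7 and A on the −x side, so A = (-52.700, 0.0000). N and H share the same x with |NH| = 47.2 and H on the −y side, so H = (0.0000, -47.200). The virtual corner opposite N is at (-52.700, -47.200). Since A1 is tangent to AD there, ED ⟂ AD and A1 meets TH tangentially, so ET is at right angles to TH, with radius 7.6, so the center E sits 7.6 in from both sides at E = (-45.100, -39.600). Then |NE| = |E − N| = 60.018.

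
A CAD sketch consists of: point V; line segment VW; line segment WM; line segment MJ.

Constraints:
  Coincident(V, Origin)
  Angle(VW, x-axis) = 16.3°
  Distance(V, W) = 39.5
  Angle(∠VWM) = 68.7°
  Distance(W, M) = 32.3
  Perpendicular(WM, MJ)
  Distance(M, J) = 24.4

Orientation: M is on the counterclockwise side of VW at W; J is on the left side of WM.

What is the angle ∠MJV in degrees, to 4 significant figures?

124.6°

V is at the origin; VW runs at 16.3° with length 39.5, so W = 39.5·(cos 16.3°, sin 16.3°) = (37.91, 11.09). ∠VWM = 68.7°, so WM runs at 16.3° + (180° − 68.7°) = 127.6° from the x-axis; with |WM| = 32.3, M = W + 32.3·(cos 127.6°, sin 127.6°) = (18.20, 36.68). WM is perpendicular to MJ; with |MJ| = 24.4 on the left of WM, J = M + 24.4·(-0.7923, -0.6101) = (-1.127, 21.79). Then cos ∠MJV = JM·JV / (|JM||JV|), giving 124.6°.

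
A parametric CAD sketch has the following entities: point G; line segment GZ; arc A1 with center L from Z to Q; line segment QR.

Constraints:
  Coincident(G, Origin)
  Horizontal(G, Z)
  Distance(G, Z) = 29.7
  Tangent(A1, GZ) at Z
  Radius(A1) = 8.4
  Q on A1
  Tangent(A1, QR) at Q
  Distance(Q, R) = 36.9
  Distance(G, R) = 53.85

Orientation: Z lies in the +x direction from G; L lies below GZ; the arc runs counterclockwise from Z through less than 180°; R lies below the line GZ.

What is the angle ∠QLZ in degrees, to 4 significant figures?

99.77°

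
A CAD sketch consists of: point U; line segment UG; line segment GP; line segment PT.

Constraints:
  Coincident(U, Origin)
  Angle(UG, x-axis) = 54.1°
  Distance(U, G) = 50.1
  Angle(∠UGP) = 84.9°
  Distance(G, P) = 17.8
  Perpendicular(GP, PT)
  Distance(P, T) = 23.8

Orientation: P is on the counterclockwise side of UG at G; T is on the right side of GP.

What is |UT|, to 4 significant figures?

74.90

∠UGP = 84.9°, so GP runs at 54.1° + (180° − 84.9°) = 149.2° from the x-axis; with |GP| = 17.8, P = G + 17.8·(cos 149.2°, sin 149.2°) = (14.09, 49.70). GP is perpendicular to PT; with |PT| = 23.8 on the right of GP, T = P + 23.8·(0.5120, 0.8590) = (26.27, 70.14). Then |UT| = |T − U| = 74.90.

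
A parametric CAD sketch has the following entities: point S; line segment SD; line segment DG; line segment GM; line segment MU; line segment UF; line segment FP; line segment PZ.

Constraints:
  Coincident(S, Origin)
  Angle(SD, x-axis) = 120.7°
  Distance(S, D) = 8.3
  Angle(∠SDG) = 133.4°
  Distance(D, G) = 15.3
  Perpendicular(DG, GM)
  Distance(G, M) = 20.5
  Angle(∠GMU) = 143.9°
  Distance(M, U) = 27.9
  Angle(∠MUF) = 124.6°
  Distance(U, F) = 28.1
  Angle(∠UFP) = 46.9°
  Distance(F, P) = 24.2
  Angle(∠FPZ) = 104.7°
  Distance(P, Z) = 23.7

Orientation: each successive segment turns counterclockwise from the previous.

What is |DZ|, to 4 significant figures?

37.81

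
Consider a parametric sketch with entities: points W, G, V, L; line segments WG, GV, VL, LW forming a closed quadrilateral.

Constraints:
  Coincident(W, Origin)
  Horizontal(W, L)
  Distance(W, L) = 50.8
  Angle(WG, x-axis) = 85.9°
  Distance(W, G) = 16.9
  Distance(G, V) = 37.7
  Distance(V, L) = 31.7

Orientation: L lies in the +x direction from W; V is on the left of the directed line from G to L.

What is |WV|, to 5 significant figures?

46.777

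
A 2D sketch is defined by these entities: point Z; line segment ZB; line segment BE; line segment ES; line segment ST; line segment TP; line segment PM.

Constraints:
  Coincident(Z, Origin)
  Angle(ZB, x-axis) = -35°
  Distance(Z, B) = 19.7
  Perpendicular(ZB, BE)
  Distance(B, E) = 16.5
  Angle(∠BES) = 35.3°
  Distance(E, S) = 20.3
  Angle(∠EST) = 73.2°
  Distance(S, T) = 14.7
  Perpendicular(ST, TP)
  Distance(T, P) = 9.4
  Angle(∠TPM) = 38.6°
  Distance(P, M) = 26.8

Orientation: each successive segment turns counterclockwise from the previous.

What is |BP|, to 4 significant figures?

6.667

Z is at the origin; ZB runs at -35.0° with length 19.7, so B = (16.14, -11.30). ZB is perpendicular to BE, so BE runs at 55.00°; with |BE| = 16.5, E = (25.60, 2.217). ∠BES = 35.3° gives ES at -160.3° from the x-axis; with |ES| = 20.3, S = (6.489, -4.626). ∠EST = 73.2° gives ST at -53.50° from the x-axis; with |ST| = 14.7, T = (15.23, -16.44). The perpendicularity gives TP at right angles to ST, so TP runs at 36.50°; with |TP| = 9.4, P = (22.79, -10.85). Then |BP| = |P − B| = 6.667.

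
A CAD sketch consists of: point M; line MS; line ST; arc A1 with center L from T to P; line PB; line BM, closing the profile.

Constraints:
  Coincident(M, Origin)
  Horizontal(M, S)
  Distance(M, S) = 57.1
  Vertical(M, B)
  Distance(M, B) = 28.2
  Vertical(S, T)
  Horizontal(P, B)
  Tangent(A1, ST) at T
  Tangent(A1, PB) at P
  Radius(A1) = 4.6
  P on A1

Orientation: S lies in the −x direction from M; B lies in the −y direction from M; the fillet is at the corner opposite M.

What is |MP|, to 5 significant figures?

59.594

The virtual corner opposite M is at (-57.100, -28.200). A1 meets ST tangentially, so LT is at right angles to ST and the tangent condition forces LP to be normal to PB, with radius 4.6, so the center L sits 4.6 in from both sides at L = (-52.500, -23.600). That places the tangent points at T = (-57.100, -23.600) on ST and P = (-52.500, -28.200) on PB. Then |MP| = |P − M| = 59.594.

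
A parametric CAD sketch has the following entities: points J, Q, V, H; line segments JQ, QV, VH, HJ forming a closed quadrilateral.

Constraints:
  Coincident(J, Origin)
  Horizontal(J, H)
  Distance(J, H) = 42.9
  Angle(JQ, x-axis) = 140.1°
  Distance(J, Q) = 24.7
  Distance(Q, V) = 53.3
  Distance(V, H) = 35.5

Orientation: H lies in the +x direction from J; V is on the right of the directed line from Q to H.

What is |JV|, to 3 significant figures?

29.1

J is at the origin; J and H share the same y with |JH| = 42.9 and H in +x, so H = (42.9, 0). JQ runs at 140.1° with |JQ| = 24.7, so Q = (-18.9, 15.8). V is determined by |QV| = 53.3 and |VH| = 35.5 together: it lies at the intersection of circle(Q, 53.3) and circle(H, 35.5). With |QH| = 63.8, the foot of the radical line on QH is 44.3 from Q and the perpendicular offset is √(53.3² − 44.3²) = 29.6. Taking the right-of-QH solution: V = (16.6, -23.9).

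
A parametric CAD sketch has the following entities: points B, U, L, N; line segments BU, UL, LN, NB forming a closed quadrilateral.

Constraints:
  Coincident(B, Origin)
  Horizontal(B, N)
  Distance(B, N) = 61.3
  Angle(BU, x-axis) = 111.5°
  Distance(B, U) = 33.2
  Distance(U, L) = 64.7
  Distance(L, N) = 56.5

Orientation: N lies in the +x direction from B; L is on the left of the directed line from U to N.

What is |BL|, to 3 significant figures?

72.9

Checks: |UL| = 64.70 ✓; |LN| = 56.50 ✓.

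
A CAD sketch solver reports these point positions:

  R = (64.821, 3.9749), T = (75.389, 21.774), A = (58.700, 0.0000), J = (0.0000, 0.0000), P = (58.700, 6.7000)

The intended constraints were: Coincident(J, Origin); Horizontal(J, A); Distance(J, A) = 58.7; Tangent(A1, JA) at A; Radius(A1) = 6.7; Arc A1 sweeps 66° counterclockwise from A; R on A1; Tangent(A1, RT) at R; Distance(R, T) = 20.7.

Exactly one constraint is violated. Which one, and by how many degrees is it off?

Tangent(A1, RT) at R — off by 6.70°.

J = (0.00, 0.00) ✓; J.y = 0.00, A.y = 0.00 ✓; |JA| = 58.70 ✓; ∠(PA, AJ) = 90.00° ✓; |PA| = 6.700 ✓; bearing(P→R) − bearing(P→A) = 66.00° ✓; |PR| = 6.700 ✓; ∠(PR, RT) = 96.70° ✗; |RT| = 20.70 ✓.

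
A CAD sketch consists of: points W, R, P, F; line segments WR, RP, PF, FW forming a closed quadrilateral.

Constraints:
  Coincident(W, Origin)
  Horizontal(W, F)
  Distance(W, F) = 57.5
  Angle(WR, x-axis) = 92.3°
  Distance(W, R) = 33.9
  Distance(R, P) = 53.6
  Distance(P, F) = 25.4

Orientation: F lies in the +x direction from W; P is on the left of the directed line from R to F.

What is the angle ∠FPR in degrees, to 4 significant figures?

113.7°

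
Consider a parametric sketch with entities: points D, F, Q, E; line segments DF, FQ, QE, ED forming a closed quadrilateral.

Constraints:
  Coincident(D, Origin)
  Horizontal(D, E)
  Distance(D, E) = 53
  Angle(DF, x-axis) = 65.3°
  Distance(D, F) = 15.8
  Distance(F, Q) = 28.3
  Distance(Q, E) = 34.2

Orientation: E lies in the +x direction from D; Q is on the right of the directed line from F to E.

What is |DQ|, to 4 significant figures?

22.88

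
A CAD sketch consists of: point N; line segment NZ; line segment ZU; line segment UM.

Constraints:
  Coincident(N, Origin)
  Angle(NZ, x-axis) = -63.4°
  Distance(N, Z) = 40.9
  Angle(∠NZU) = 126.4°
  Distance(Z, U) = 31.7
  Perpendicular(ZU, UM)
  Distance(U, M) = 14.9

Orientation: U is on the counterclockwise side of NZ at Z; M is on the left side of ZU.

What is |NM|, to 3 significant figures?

58.8

N is at the origin; NZ runs at -63.4° with length 40.9, so Z = 40.9·(cos -63.4°, sin -63.4°) = (18.3, -36.6). ∠NZU = 126.4°, so ZU runs at -63.4° + (180° − 126.4°) = -9.80° from the x-axis; with |ZU| = 31.7, U = Z + 31.7·(cos -9.80°, sin -9.80°) = (49.6, -42.0). The perpendicularity gives UM at right angles to ZU; with |UM| = 14.9 on the left of ZU, M = U + 14.9·(0.170, 0.985) = (52.1, -27.3). Then |NM| = |M − N| = 58.8.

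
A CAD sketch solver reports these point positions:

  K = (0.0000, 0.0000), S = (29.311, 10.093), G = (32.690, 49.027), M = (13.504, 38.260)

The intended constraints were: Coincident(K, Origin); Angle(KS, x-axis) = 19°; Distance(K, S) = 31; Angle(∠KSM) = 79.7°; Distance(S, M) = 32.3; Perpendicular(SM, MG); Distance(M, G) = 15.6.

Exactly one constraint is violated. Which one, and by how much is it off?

Distance(M, G) = 15.6 — off by 6.40.

K = (0.00, 0.00) ✓; KS at 19.00° ✓; |KS| = 31.00 ✓; ∠KSM = 79.70° ✓; |SM| = 32.30 ✓; ∠(SM, MG) = 90.00° ✓; |MG| = 22.00 ✗.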